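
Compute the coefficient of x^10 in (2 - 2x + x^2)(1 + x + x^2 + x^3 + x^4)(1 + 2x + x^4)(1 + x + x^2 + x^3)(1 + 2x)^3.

154

(2 - 2x + x^2) has coefficients 2,-2,1 for degrees 0…2.
(1 + x + x^2 + x^3 + x^4) has coefficients 1,1,1,1,1,0,0,0,0,0,0 for degrees 0…10.
Multiplying by (1 + 2x + x^4) gives running coefficients 1,3,3,3,4,3,1,1,1,0,0 for degrees 0…10.
Multiplying by (1 + x + x^2 + x^3) gives running coefficients 1,4,7,10,13,13,11,9,6,3,2 for degrees 0…10.
Finally multiplying by (1 + 2x)^3, the product of all factors after the first has coefficients 1,10,43,108,189,267,325,335,296,235,164 for degrees 0…10.
[x^10] = 2·164 − 2·235 + 1·296 = 154.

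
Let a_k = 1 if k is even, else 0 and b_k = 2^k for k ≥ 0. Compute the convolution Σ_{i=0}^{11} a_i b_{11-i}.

2730

This is [x^11] in the product of the two ordinary generating functions.
Σ = 1·2048 + 0·1024 + 1·512 + 0·256 + 1·128 + 0·64 + 1·32 + 0·16 + 1·8 + 0·4 + 1·2 + 0·1 = 2730.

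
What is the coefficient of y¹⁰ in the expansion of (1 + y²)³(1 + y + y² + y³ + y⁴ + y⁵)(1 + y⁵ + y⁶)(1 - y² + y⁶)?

(1 + y²)³ has coefficients 1,0,3,0,3,0,1 for degrees 0…6.
(1 + y + y² + y³ + y⁴ + y⁵) has coefficients 1,1,1,1,1,1,0,0,0,0,0 for degrees 0…10.
Multiplying by (1 + y⁵ + y⁶) gives running coefficients 1,1,1,1,1,2,2,2,2,2,2 for degrees 0…10.
Finally multiplying by (1 - y² + y⁶), the product of all factors after the first has coefficients 1,1,0,0,0,1,2,1,1,1,1 for degrees 0…10.
[y¹⁰] = 1·1 + 3·1 + 3·2 + 1·0 = 10.

10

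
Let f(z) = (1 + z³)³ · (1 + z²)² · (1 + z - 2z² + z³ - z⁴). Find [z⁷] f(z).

-8

(1 + z³)³ has coefficients 1,0,0,3,0,0,3,0 for degrees 0…7.
(1 + z²)² has coefficients 1,0,2,0,1,0,0,0 for degrees 0…7.
Finally multiplying by (1 + z - 2z² + z³ - z⁴), the product of all factors after the first has coefficients 1,1,0,3,-4,3,-4,1 for degrees 0…7.
[z⁷] = 1·1 + 3·(-4) + 3·1 = -8.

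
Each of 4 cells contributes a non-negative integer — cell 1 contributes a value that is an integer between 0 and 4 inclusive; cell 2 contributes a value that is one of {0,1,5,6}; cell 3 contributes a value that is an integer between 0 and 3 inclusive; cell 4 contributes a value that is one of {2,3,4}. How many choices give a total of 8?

24

The generating function for the choices is (1 + y + y² + y³ + y⁴)·(1 + y + y⁵ + y⁶)·(1 + y + y² + y³)·(y² + y³ + y⁴); the count is [y⁸].
(1 + y + y² + y³ + y⁴) has coefficients 1,1,1,1,1 for degrees 0…4.
(1 + y + y⁵ + y⁶) has coefficients 1,1,0,0,0,1,1,0,0 for degrees 0…8.
Multiplying by (1 + y + y² + y³) gives running coefficients 1,2,2,2,1,1,2,2,2 for degrees 0…8.
Finally multiplying by (y² + y³ + y⁴), the product of all factors after the first has coefficients 0,0,1,3,5,6,5,4,4 for degrees 0…8.
[y⁸] = 1·4 + 1·4 + 1·5 + 1·6 + 1·5 = 24.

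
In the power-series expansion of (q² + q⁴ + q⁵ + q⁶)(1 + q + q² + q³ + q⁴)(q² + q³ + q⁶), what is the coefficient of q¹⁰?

8

(q² + q⁴ + q⁵ + q⁶) has coefficients 0,0,1,0,1,1,1 for degrees 0…6.
(1 + q + q² + q³ + q⁴) has coefficients 1,1,1,1,1,0,0,0,0,0,0 for degrees 0…10.
Finally multiplying by (q² + q³ + q⁶), the product of all factors after the first has coefficients 0,0,1,2,2,2,3,2,1,1,1 for degrees 0…10.
[q¹⁰] = 1·1 + 1·3 + 1·2 + 1·2 = 8.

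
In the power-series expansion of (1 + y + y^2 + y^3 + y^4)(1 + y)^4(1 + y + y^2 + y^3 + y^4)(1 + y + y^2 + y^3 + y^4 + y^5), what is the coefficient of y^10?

289

(1 + y + y^2 + y^3 + y^4) has coefficients 1,1,1,1,1 for degrees 0…4.
(1 + y)^4 has coefficients 1,4,6,4,1,0,0,0,0,0,0 for degrees 0…10.
Multiplying by (1 + y + y^2 + y^3 + y^4) gives running coefficients 1,5,11,15,16,15,11,5,1,0,0 for degrees 0…10.
Finally multiplying by (1 + y + y^2 + y^3 + y^4 + y^5), the product of all factors after the first has coefficients 1,6,17,32,48,63,73,73,63,48,32 for degrees 0…10.
[y^10] = 1·32 + 1·48 + 1·63 + 1·73 + 1·73 = 289.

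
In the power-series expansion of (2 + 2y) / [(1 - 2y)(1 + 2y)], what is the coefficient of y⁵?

32

Partial fractions give a closed form: a_n = (3/2)·2^n + (1/2)·(-2)^n.
At n = 5: a_5 = 32.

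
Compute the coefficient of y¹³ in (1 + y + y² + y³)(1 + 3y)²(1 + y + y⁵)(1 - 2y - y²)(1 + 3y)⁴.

-8559

(1 + y + y² + y³) has coefficients 1,1,1,1 for degrees 0…3.
(1 + 3y)² has coefficients 1,6,9,0,0,0,0,0,0,0,0,0,0,0 for degrees 0…13.
Multiplying by (1 + y + y⁵) gives running coefficients 1,7,15,9,0,1,6,9,0,0,0,0,0,0 for degrees 0…13.
Multiplying by (1 - 2y - y²) gives running coefficients 1,5,0,-28,-33,-8,4,-4,-24,-9,0,0,0,0 for degrees 0…13.
Finally multiplying by (1 + 3y)⁴, the product of all factors after the first has coefficients 1,17,114,350,252,-1511,-4898,-6220,-3393,-729,-1512,-3402,-2916,-729 for degrees 0…13.
[y¹³] = 1·(-729) + 1·(-2916) + 1·(-3402) + 1·(-1512) = -8559.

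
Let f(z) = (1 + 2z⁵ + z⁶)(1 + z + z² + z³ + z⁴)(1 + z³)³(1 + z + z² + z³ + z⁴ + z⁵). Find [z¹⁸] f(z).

(1 + 2z⁵ + z⁶) has coefficients 1,0,0,0,0,2,1 for degrees 0…6.
(1 + z + z² + z³ + z⁴) has coefficients 1,1,1,1,1,0,0,0,0,0,0,0,0,0,0,0,0,0,0 for degrees 0…18.
Multiplying by (1 + z³)³ gives running coefficients 1,1,1,4,4,3,6,6,3,4,4,1,1,1,0,0,0,0,0 for degrees 0…18.
Finally multiplying by (1 + z + z² + z³ + z⁴ + z⁵), the product of all factors after the first has coefficients 1,2,3,7,11,14,19,24,26,26,26,24,19,14,11,7,3,2,1 for degrees 0…18.
[z¹⁸] = 1·1 + 2·14 + 1·19 = 48.

48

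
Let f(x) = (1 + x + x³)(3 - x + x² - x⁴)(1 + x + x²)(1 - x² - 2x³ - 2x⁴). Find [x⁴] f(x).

(1 + x + x³) has coefficients 1,1,0,1 for degrees 0…3.
(3 - x + x² - x⁴) has coefficients 3,-1,1,0,-1 for degrees 0…4.
Multiplying by (1 + x + x²) gives running coefficients 3,2,3,0,0 for degrees 0…4.
Finally multiplying by (1 - x² - 2x³ - 2x⁴), the product of all factors after the first has coefficients 3,2,0,-8,-13 for degrees 0…4.
[x⁴] = 1·(-13) + 1·(-8) + 1·2 = -19.

-19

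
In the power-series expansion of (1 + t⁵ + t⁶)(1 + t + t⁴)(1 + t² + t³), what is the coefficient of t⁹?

4

(1 + t⁵ + t⁶) has coefficients 1,0,0,0,0,1,1 for degrees 0…6.
(1 + t + t⁴) has coefficients 1,1,0,0,1,0,0,0,0,0 for degrees 0…9.
Finally multiplying by (1 + t² + t³), the product of all factors after the first has coefficients 1,1,1,2,2,0,1,1,0,0 for degrees 0…9.
[t⁹] = 1·0 + 1·2 + 1·2 = 4.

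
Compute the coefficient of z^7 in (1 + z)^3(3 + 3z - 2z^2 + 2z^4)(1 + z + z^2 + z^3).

(1 + z)^3 has coefficients 1,3,3,1 for degrees 0…3.
(3 + 3z - 2z^2 + 2z^4) has coefficients 3,3,-2,0,2,0,0,0 for degrees 0…7.
Finally multiplying by (1 + z + z^2 + z^3), the product of all factors after the first has coefficients 3,6,4,4,3,0,2,2 for degrees 0…7.
[z^7] = 1·2 + 3·2 + 3·0 + 1·3 = 11.

11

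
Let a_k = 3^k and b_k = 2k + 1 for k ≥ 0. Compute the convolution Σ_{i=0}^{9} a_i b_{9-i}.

59038

This is [x^9] in the product of the two ordinary generating functions.
Σ = 1·19 + 3·17 + 9·15 + 27·13 + 81·11 + 243·9 + 729·7 + 2187·5 + 6561·3 + 19683·1 = 59038.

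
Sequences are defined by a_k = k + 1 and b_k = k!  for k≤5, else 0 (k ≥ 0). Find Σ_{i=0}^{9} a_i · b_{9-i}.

821

This is [x^9] in the product of the two ordinary generating functions.
Σ = 1·0 + 2·0 + 3·0 + 4·0 + 5·120 + 6·24 + 7·6 + 8·2 + 9·1 + 10·1 = 821.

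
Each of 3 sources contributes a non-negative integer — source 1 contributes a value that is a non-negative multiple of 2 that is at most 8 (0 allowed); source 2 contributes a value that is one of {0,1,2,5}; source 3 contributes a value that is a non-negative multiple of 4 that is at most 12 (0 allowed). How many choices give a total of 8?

The generating function for the choices is (1 + z² + z⁴ + z⁶ + z⁸)·(1 + z + z² + z⁵)·(1 + z⁴ + z⁸ + z¹²); the count is [z⁸].
(1 + z² + z⁴ + z⁶ + z⁸) has coefficients 1,0,1,0,1,0,1,0,1 for degrees 0…8.
(1 + z + z² + z⁵) has coefficients 1,1,1,0,0,1,0,0,0 for degrees 0…8.
Finally multiplying by (1 + z⁴ + z⁸ + z¹²), the product of all factors after the first has coefficients 1,1,1,0,1,2,1,0,1 for degrees 0…8.
[z⁸] = 1·1 + 1·1 + 1·1 + 1·1 + 1·1 = 5.

5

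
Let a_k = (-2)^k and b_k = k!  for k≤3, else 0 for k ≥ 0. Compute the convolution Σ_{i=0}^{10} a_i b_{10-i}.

256

This is [x^10] in the product of the two ordinary generating functions.
Σ = 1·0 − 2·0 + 4·0 − 8·0 + 16·0 − 32·0 + 64·0 − 128·6 + 256·2 − 512·1 + 1024·1 = 256.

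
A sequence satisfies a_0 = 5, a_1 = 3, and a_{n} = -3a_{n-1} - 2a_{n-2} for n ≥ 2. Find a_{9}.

4083

The ordinary generating function has denominator 1 + 3x + 2x^2.
Iterating the recurrence: a_0,…,a_{9} = 5, 3, -19, 51, -115, 243, -499, 1011, -2035, 4083.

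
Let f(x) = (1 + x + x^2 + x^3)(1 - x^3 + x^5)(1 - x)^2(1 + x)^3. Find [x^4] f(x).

-4

(1 + x + x^2 + x^3) has coefficients 1,1,1,1 for degrees 0…3.
(1 - x^3 + x^5) has coefficients 1,0,0,-1,0 for degrees 0…4.
Multiplying by (1 - x)^2 gives running coefficients 1,-2,1,-1,2 for degrees 0…4.
Finally multiplying by (1 + x)^3, the product of all factors after the first has coefficients 1,1,-2,-3,0 for degrees 0…4.
[x^4] = 1·0 + 1·(-3) + 1·(-2) + 1·1 = -4.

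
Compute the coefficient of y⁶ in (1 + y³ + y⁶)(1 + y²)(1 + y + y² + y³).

(1 + y³ + y⁶) has coefficients 1,0,0,1,0,0,1 for degrees 0…6.
(1 + y²) has coefficients 1,0,1,0,0,0,0 for degrees 0…6.
Finally multiplying by (1 + y + y² + y³), the product of all factors after the first has coefficients 1,1,2,2,1,1,0 for degrees 0…6.
[y⁶] = 1·0 + 1·2 + 1·1 = 3.

3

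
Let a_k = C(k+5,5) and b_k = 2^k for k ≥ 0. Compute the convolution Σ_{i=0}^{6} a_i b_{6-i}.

2510

This is [x^6] in the product of the two ordinary generating functions.
Σ = 1·64 + 6·32 + 21·16 + 56·8 + 126·4 + 252·2 + 462·1 = 2510.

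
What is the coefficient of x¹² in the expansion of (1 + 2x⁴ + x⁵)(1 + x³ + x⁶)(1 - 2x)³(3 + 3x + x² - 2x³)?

-25

(1 + 2x⁴ + x⁵) has coefficients 1,0,0,0,2,1 for degrees 0…5.
(1 + x³ + x⁶) has coefficients 1,0,0,1,0,0,1,0,0,0,0,0,0 for degrees 0…12.
Multiplying by (1 - 2x)³ gives running coefficients 1,-6,12,-7,-6,12,-7,-6,12,-8,0,0,0 for degrees 0…12.
Finally multiplying by (3 + 3x + x² - 2x³), the product of all factors after the first has coefficients 3,-15,19,7,-15,-13,23,-15,-13,20,0,-32,16 for degrees 0…12.
[x¹²] = 1·16 + 2·(-13) + 1·(-15) = -25.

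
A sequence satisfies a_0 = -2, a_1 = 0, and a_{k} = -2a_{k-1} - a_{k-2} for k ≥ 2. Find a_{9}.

-16

The ordinary generating function has denominator 1 + 2x + x^2.
Iterating the recurrence: a_0,…,a_{9} = -2, 0, 2, -4, 6, -8, 10, -12, 14, -16.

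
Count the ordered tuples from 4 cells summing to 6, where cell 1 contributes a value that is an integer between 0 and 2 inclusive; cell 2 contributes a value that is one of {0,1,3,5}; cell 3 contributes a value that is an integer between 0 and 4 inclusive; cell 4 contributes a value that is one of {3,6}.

8

The generating function for the choices is (1 + t + t^2)·(1 + t + t^3 + t^5)·(1 + t + t^2 + t^3 + t^4)·(t^3 + t^6); the count is [t^6].
(1 + t + t^2) has coefficients 1,1,1 for degrees 0…2.
(1 + t + t^3 + t^5) has coefficients 1,1,0,1,0,1,0 for degrees 0…6.
Multiplying by (1 + t + t^2 + t^3 + t^4) gives running coefficients 1,2,2,3,3,3,2 for degrees 0…6.
Finally multiplying by (t^3 + t^6), the product of all factors after the first has coefficients 0,0,0,1,2,2,4 for degrees 0…6.
[t^6] = 1·4 + 1·2 + 1·2 = 8.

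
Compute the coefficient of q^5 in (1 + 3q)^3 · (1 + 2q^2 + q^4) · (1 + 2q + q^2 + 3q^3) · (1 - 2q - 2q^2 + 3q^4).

-294

(1 + 3q)^3 has coefficients 1,9,27,27 for degrees 0…3.
(1 + 2q^2 + q^4) has coefficients 1,0,2,0,1,0 for degrees 0…5.
Multiplying by (1 + 2q + q^2 + 3q^3) gives running coefficients 1,2,3,7,3,8 for degrees 0…5.
Finally multiplying by (1 - 2q - 2q^2 + 3q^4), the product of all factors after the first has coefficients 1,0,-3,-3,-14,-6 for degrees 0…5.
[q^5] = 1·(-6) + 9·(-14) + 27·(-3) + 27·(-3) = -294.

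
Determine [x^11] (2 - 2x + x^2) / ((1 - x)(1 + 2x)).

The denominator gives the recurrence a_n = −a_(n−1) + 2a_(n−2) for n ≥ 3; the numerator fixes a_0 = 2, a_1 = -4, a_2 = 9.
Iterating: 2, -4, 9, -17, 35, -69, 139, -277, 555, -1109, 2219, -4437, so a_11 = -4437.

-4437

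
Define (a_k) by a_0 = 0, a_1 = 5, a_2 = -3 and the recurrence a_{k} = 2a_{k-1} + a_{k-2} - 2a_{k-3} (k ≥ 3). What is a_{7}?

-121

The ordinary generating function has denominator 1 - 2x - x^2 + 2x^3.
Iterating the recurrence: a_0,…,a_{7} = 0, 5, -3, -1, -15, -25, -63, -121.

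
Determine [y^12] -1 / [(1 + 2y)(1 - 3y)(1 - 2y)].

Partial fractions give a closed form: a_n = (-1/5)·(-2)^n + (-9/5)·3^n + (1)·2^n.
At n = 12: a_12 = -953317.

-953317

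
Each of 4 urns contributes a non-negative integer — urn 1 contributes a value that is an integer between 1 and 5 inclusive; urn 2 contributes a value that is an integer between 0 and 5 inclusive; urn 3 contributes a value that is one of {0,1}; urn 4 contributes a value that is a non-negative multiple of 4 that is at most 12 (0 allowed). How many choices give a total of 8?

The generating function for the choices is (q + q^2 + q^3 + q^4 + q^5)·(1 + q + q^2 + q^3 + q^4 + q^5)·(1 + q)·(1 + q^4 + q^8 + q^12); the count is [q^8].
(q + q^2 + q^3 + q^4 + q^5) has coefficients 0,1,1,1,1,1 for degrees 0…5.
(1 + q + q^2 + q^3 + q^4 + q^5) has coefficients 1,1,1,1,1,1,0,0,0 for degrees 0…8.
Multiplying by (1 + q) gives running coefficients 1,2,2,2,2,2,1,0,0 for degrees 0…8.
Finally multiplying by (1 + q^4 + q^8 + q^12), the product of all factors after the first has coefficients 1,2,2,2,3,4,3,2,3 for degrees 0…8.
[q^8] = 1·2 + 1·3 + 1·4 + 1·3 + 1·2 = 14.

14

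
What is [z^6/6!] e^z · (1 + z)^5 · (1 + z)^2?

The EGF product rule gives c_6 = Σ_{k_1+k_2+k_3=6} C(6; k_1,k_2,k_3) · ∏ g_i(k_i), where e^z gives (1)^k; (1+z)^5 gives the falling factorial (5)_k; (1+z)^2 gives the falling factorial (2)_k.
g_1(k) for k = 0…6: 1, 1, 1, 1, 1, 1, 1.
g_2(k) for k = 0…6: 1, 5, 20, 60, 120, 120, 0.
g_3(k) for k = 0…6: 1, 2, 2, 0, 0, 0, 0.
First combine the last two factors: h(k) = Σ_j C(k,j)·g_2(j)·g_3(k−j) for k = 0…6: 1, 7, 42, 210, 840, 2520, 5040.
c_6 = Σ_k C(6,k)·g_1(k)·h(6−k) = 1·1·5040 + 6·1·2520 + 15·1·840 + 20·1·210 + 15·1·42 + 6·1·7 + 1·1·1 = 5040 + 15120 + 12600 + 4200 + 630 + 42 + 1 = 37633.

37633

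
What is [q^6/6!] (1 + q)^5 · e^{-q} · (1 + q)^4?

6067

The EGF product rule gives c_6 = Σ_{k_1+k_2+k_3=6} C(6; k_1,k_2,k_3) · ∏ g_i(k_i), where (1+q)^5 gives the falling factorial (5)_k; e^{-q} gives (-1)^k; (1+q)^4 gives the falling factorial (4)_k.
g_1(k) for k = 0…6: 1, 5, 20, 60, 120, 120, 0.
g_2(k) for k = 0…6: 1, -1, 1, -1, 1, -1, 1.
g_3(k) for k = 0…6: 1, 4, 12, 24, 24, 0, 0.
First combine the last two factors: h(k) = Σ_j C(k,j)·g_2(j)·g_3(k−j) for k = 0…6: 1, 3, 5, -1, -15, 19, 37.
c_6 = Σ_k C(6,k)·g_1(k)·h(6−k) = 1·1·37 + 6·5·19 + 15·20·(-15) + 20·60·(-1) + 15·120·5 + 6·120·3 = 37 + 570 − 4500 − 1200 + 9000 + 2160 = 6067.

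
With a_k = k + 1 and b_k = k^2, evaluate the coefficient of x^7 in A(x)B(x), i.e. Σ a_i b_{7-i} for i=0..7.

336

This is [x^7] in the product of the two ordinary generating functions.
Σ = 1·49 + 2·36 + 3·25 + 4·16 + 5·9 + 6·4 + 7·1 + 8·0 = 336.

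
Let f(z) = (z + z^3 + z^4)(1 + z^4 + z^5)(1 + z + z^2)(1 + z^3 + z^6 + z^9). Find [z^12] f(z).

9

(z + z^3 + z^4) has coefficients 0,1,0,1,1 for degrees 0…4.
(1 + z^4 + z^5) has coefficients 1,0,0,0,1,1,0,0,0,0,0,0,0 for degrees 0…12.
Multiplying by (1 + z + z^2) gives running coefficients 1,1,1,0,1,2,2,1,0,0,0,0,0 for degrees 0…12.
Finally multiplying by (1 + z^3 + z^6 + z^9), the product of all factors after the first has coefficients 1,1,1,1,2,3,3,3,3,3,3,3,2 for degrees 0…12.
[z^12] = 1·3 + 1·3 + 1·3 = 9.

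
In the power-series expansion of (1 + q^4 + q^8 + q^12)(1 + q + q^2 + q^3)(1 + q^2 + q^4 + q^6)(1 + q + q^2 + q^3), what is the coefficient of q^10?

16

(1 + q^4 + q^8 + q^12) has coefficients 1,0,0,0,1,0,0,0,1,0,0 for degrees 0…10.
(1 + q + q^2 + q^3) has coefficients 1,1,1,1,0,0,0,0,0,0,0 for degrees 0…10.
Multiplying by (1 + q^2 + q^4 + q^6) gives running coefficients 1,1,2,2,2,2,2,2,1,1,0 for degrees 0…10.
Finally multiplying by (1 + q + q^2 + q^3), the product of all factors after the first has coefficients 1,2,4,6,7,8,8,8,7,6,4 for degrees 0…10.
[q^10] = 1·4 + 1·8 + 1·4 = 16.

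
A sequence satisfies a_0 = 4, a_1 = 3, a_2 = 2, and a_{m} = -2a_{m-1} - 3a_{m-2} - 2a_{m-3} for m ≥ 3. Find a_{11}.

The ordinary generating function has denominator 1 + 2y + 3y^2 + 2y^3.
Iterating the recurrence: a_0,…,a_{11} = 4, 3, 2, -21, 30, -1, -46, 35, 70, -153, 26, 267.

267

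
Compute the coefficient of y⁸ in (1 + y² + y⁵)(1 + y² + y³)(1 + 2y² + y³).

(1 + y² + y⁵) has coefficients 1,0,1,0,0,1 for degrees 0…5.
(1 + y² + y³) has coefficients 1,0,1,1,0,0,0,0,0 for degrees 0…8.
Finally multiplying by (1 + 2y² + y³), the product of all factors after the first has coefficients 1,0,3,2,2,3,1,0,0 for degrees 0…8.
[y⁸] = 1·0 + 1·1 + 1·2 = 3.

3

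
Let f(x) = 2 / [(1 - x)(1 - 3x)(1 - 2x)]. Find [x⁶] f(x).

Partial fractions give a closed form: a_n = (1)·1^n + (9)·3^n + (-8)·2^n.
At n = 6: a_6 = 6050.

6050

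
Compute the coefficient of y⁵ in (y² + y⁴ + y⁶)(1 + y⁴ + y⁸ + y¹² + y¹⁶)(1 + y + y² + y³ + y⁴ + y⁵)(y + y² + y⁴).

3

(y² + y⁴ + y⁶) has coefficients 0,0,1,0,1,0 for degrees 0…5.
(1 + y⁴ + y⁸ + y¹² + y¹⁶) has coefficients 1,0,0,0,1,0 for degrees 0…5.
Multiplying by (1 + y + y² + y³ + y⁴ + y⁵) gives running coefficients 1,1,1,1,2,2 for degrees 0…5.
Finally multiplying by (y + y² + y⁴), the product of all factors after the first has coefficients 0,1,2,2,3,4 for degrees 0…5.
[y⁵] = 1·2 + 1·1 = 3.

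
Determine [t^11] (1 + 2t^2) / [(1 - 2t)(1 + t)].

2047

The denominator gives the recurrence a_n = a_(n−1) + 2a_(n−2) for n ≥ 3; the numerator fixes a_0 = 1, a_1 = 1, a_2 = 5.
Iterating: 1, 1, 5, 7, 17, 31, 65, 127, 257, 511, 1025, 2047, so a_11 = 2047.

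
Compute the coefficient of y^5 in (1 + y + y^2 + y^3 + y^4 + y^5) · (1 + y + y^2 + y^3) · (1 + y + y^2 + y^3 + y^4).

17

(1 + y + y^2 + y^3 + y^4 + y^5) has coefficients 1,1,1,1,1,1 for degrees 0…5.
(1 + y + y^2 + y^3) has coefficients 1,1,1,1,0,0 for degrees 0…5.
Finally multiplying by (1 + y + y^2 + y^3 + y^4), the product of all factors after the first has coefficients 1,2,3,4,4,3 for degrees 0…5.
[y^5] = 1·3 + 1·4 + 1·4 + 1·3 + 1·2 + 1·1 = 17.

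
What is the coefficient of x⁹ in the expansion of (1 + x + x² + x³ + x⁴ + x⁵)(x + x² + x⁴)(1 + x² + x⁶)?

(1 + x + x² + x³ + x⁴ + x⁵) has coefficients 1,1,1,1,1,1 for degrees 0…5.
(x + x² + x⁴) has coefficients 0,1,1,0,1,0,0,0,0,0 for degrees 0…9.
Finally multiplying by (1 + x² + x⁶), the product of all factors after the first has coefficients 0,1,1,1,2,0,1,1,1,0 for degrees 0…9.
[x⁹] = 1·0 + 1·1 + 1·1 + 1·1 + 1·0 + 1·2 = 5.

5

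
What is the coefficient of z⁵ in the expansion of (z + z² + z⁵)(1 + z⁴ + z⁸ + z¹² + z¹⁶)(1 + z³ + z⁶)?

3

(z + z² + z⁵) has coefficients 0,1,1,0,0,1 for degrees 0…5.
(1 + z⁴ + z⁸ + z¹² + z¹⁶) has coefficients 1,0,0,0,1,0 for degrees 0…5.
Finally multiplying by (1 + z³ + z⁶), the product of all factors after the first has coefficients 1,0,0,1,1,0 for degrees 0…5.
[z⁵] = 1·1 + 1·1 + 1·1 = 3.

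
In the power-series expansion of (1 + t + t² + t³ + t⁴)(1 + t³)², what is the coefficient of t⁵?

2

(1 + t + t² + t³ + t⁴) has coefficients 1,1,1,1,1 for degrees 0…4.
(1 + t³)² has coefficients 1,0,0,2,0,0 for degrees 0…5.
[t⁵] = 1·0 + 1·0 + 1·2 + 1·0 + 1·0 = 2.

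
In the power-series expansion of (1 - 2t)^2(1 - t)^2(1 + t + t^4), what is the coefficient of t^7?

(1 - 2t)^2 has coefficients 1,-4,4 for degrees 0…2.
(1 - t)^2 has coefficients 1,-2,1,0,0,0,0,0 for degrees 0…7.
Finally multiplying by (1 + t + t^4), the product of all factors after the first has coefficients 1,-1,-1,1,1,-2,1,0 for degrees 0…7.
[t^7] = 1·0 − 4·1 + 4·(-2) = -12.

-12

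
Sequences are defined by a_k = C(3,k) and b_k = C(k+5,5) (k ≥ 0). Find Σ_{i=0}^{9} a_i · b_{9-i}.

Write out a_i and b_{9-i} for i = 0,…,9 and sum the products.
Σ = 1·2002 + 3·1287 + 3·792 + 1·462 + 0·252 + 0·126 + 0·56 + 0·21 + 0·6 + 0·1 = 8701.

8701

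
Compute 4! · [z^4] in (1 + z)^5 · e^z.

The EGF product rule gives c_4 = Σ_{k_1+k_2=4} C(4; k_1,k_2) · ∏ g_i(k_i), where (1+z)^5 gives the falling factorial (5)_k; e^z gives (1)^k.
g_1(k) for k = 0…4: 1, 5, 20, 60, 120.
g_2(k) for k = 0…4: 1, 1, 1, 1, 1.
c_4 = Σ_k C(4,k)·g_1(k)·g_2(4−k) = 1·1·1 + 4·5·1 + 6·20·1 + 4·60·1 + 1·120·1 = 1 + 20 + 120 + 240 + 120 = 501.

501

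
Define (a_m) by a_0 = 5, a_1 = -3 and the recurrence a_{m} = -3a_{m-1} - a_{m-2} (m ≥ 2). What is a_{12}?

The ordinary generating function has denominator 1 + 3x + x^2.
Iterating the recurrence: a_0,…,a_{12} = 5, -3, 4, -9, 23, -60, 157, -411, 1076, -2817, 7375, -19308, 50549.

50549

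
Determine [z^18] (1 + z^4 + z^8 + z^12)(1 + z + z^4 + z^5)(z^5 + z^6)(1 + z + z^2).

(1 + z^4 + z^8 + z^12) has coefficients 1,0,0,0,1,0,0,0,1,0,0,0,1 for degrees 0…12.
(1 + z + z^4 + z^5) has coefficients 1,1,0,0,1,1,0,0,0,0,0,0,0,0,0,0,0,0,0 for degrees 0…18.
Multiplying by (z^5 + z^6) gives running coefficients 0,0,0,0,0,1,2,1,0,1,2,1,0,0,0,0,0,0,0 for degrees 0…18.
Finally multiplying by (1 + z + z^2), the product of all factors after the first has coefficients 0,0,0,0,0,1,3,4,3,2,3,4,3,1,0,0,0,0,0 for degrees 0…18.
[z^18] = 1·0 + 1·0 + 1·3 + 1·3 = 6.

6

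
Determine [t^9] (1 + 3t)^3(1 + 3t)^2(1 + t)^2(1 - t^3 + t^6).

(1 + 3t)^3 has coefficients 1,9,27,27 for degrees 0…3.
(1 + 3t)^2 has coefficients 1,6,9,0,0,0,0,0,0,0 for degrees 0…9.
Multiplying by (1 + t)^2 gives running coefficients 1,8,22,24,9,0,0,0,0,0 for degrees 0…9.
Finally multiplying by (1 - t^3 + t^6), the product of all factors after the first has coefficients 1,8,22,23,1,-22,-23,-1,22,24 for degrees 0…9.
[t^9] = 1·24 + 9·22 + 27·(-1) + 27·(-23) = -426.

-426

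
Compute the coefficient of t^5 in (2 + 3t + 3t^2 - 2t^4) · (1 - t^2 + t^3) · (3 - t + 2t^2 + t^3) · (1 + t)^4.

57

(2 + 3t + 3t^2 - 2t^4) has coefficients 2,3,3,0,-2 for degrees 0…4.
(1 - t^2 + t^3) has coefficients 1,0,-1,1,0,0 for degrees 0…5.
Multiplying by (3 - t + 2t^2 + t^3) gives running coefficients 3,-1,-1,5,-3,1 for degrees 0…5.
Finally multiplying by (1 + t)^4, the product of all factors after the first has coefficients 3,11,13,7,10,14 for degrees 0…5.
[t^5] = 2·14 + 3·10 + 3·7 − 2·11 = 57.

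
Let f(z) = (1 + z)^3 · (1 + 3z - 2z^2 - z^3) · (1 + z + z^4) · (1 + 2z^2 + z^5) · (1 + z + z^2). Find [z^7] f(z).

(1 + z)^3 has coefficients 1,3,3,1 for degrees 0…3.
(1 + 3z - 2z^2 - z^3) has coefficients 1,3,-2,-1,0,0,0,0 for degrees 0…7.
Multiplying by (1 + z + z^4) gives running coefficients 1,4,1,-3,0,3,-2,-1 for degrees 0…7.
Multiplying by (1 + 2z^2 + z^5) gives running coefficients 1,4,3,5,2,-2,2,6 for degrees 0…7.
Finally multiplying by (1 + z + z^2), the product of all factors after the first has coefficients 1,5,8,12,10,5,2,6 for degrees 0…7.
[z^7] = 1·6 + 3·2 + 3·5 + 1·10 = 37.

37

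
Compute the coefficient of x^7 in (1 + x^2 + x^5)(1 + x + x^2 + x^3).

(1 + x^2 + x^5) has coefficients 1,0,1,0,0,1 for degrees 0…5.
(1 + x + x^2 + x^3) has coefficients 1,1,1,1,0,0,0,0 for degrees 0…7.
[x^7] = 1·0 + 1·0 + 1·1 = 1.

1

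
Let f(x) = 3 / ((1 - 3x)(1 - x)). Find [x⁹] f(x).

The denominator gives the recurrence a_n = 4a_(n−1) − 3a_(n−2) for n ≥ 2; the numerator fixes a_0 = 3, a_1 = 12.
Iterating: 3, 12, 39, 120, 363, 1092, 3279, 9840, 29523, 88572, so a_9 = 88572.

88572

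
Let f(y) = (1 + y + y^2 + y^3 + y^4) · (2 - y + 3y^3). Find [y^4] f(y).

(1 + y + y^2 + y^3 + y^4) has coefficients 1,1,1,1,1 for degrees 0…4.
(2 - y + 3y^3) has coefficients 2,-1,0,3,0 for degrees 0…4.
[y^4] = 1·0 + 1·3 + 1·0 + 1·(-1) + 1·2 = 4.

4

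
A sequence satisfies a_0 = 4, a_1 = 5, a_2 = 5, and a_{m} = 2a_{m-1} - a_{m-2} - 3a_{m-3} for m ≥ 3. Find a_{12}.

The ordinary generating function has denominator 1 - 2y + y^2 + 3y^3.
Iterating the recurrence: a_0,…,a_{12} = 4, 5, 5, -7, -34, -76, -97, -16, 293, 893, 1541, 1310, -1600.

-1600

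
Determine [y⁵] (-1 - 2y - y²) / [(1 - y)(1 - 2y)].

The denominator gives the recurrence a_n = 3a_(n−1) − 2a_(n−2) for n ≥ 3; the numerator fixes a_0 = -1, a_1 = -5, a_2 = -14.
Iterating: -1, -5, -14, -32, -68, -140, so a_5 = -140.

-140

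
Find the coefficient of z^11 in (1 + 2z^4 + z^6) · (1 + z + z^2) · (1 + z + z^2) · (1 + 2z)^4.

312

(1 + 2z^4 + z^6) has coefficients 1,0,0,0,2,0,1 for degrees 0…6.
(1 + z + z^2) has coefficients 1,1,1,0,0,0,0,0,0,0,0,0 for degrees 0…11.
Multiplying by (1 + z + z^2) gives running coefficients 1,2,3,2,1,0,0,0,0,0,0,0 for degrees 0…11.
Finally multiplying by (1 + 2z)^4, the product of all factors after the first has coefficients 1,10,43,106,169,184,136,64,16,0,0,0 for degrees 0…11.
[z^11] = 1·0 + 2·64 + 1·184 = 312.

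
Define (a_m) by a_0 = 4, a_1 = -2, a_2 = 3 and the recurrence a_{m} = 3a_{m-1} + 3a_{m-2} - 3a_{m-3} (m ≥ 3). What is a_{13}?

-1841616

The ordinary generating function has denominator 1 - 3z - 3z^2 + 3z^3.
Iterating the recurrence: a_0,…,a_{13} = 4, -2, 3, -9, -12, -72, -225, -855, -3024, -10962, -39393, -141993, -511272, -1841616.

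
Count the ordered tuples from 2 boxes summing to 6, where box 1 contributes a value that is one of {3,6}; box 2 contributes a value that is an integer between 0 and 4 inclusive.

The generating function for the choices is (t^3 + t^6)·(1 + t + t^2 + t^3 + t^4); the count is [t^6].
(t^3 + t^6) has coefficients 0,0,0,1,0,0,1 for degrees 0…6.
(1 + t + t^2 + t^3 + t^4) has coefficients 1,1,1,1,1,0,0 for degrees 0…6.
[t^6] = 1·1 + 1·1 = 2.

2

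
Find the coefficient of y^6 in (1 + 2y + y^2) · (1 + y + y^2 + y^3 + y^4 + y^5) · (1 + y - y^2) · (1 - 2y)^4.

(1 + 2y + y^2) has coefficients 1,2,1 for degrees 0…2.
(1 + y + y^2 + y^3 + y^4 + y^5) has coefficients 1,1,1,1,1,1,0 for degrees 0…6.
Multiplying by (1 + y - y^2) gives running coefficients 1,2,1,1,1,1,0 for degrees 0…6.
Finally multiplying by (1 - 2y)^4, the product of all factors after the first has coefficients 1,-6,9,9,-31,17,0 for degrees 0…6.
[y^6] = 1·0 + 2·17 + 1·(-31) = 3.

3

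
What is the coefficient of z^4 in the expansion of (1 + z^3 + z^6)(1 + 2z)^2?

(1 + z^3 + z^6) has coefficients 1,0,0,1,0 for degrees 0…4.
(1 + 2z)^2 has coefficients 1,4,4,0,0 for degrees 0…4.
[z^4] = 1·0 + 1·4 = 4.

4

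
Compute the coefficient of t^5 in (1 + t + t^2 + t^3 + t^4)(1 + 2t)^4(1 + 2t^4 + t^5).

99

(1 + t + t^2 + t^3 + t^4) has coefficients 1,1,1,1,1 for degrees 0…4.
(1 + 2t)^4 has coefficients 1,8,24,32,16,0 for degrees 0…5.
Finally multiplying by (1 + 2t^4 + t^5), the product of all factors after the first has coefficients 1,8,24,32,18,17 for degrees 0…5.
[t^5] = 1·17 + 1·18 + 1·32 + 1·24 + 1·8 = 99.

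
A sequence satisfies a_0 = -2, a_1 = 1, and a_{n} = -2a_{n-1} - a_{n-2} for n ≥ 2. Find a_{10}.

The ordinary generating function has denominator 1 + 2t + t^2.
Iterating the recurrence: a_0,…,a_{10} = -2, 1, 0, -1, 2, -3, 4, -5, 6, -7, 8.

8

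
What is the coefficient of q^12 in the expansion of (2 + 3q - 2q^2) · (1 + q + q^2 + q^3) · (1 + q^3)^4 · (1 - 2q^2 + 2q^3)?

(2 + 3q - 2q^2) has coefficients 2,3,-2 for degrees 0…2.
(1 + q + q^2 + q^3) has coefficients 1,1,1,1,0,0,0,0,0,0,0,0,0 for degrees 0…12.
Multiplying by (1 + q^3)^4 gives running coefficients 1,1,1,5,4,4,10,6,6,10,4,4,5 for degrees 0…12.
Finally multiplying by (1 - 2q^2 + 2q^3), the product of all factors after the first has coefficients 1,1,-1,5,4,-4,12,6,-6,18,4,-4,17 for degrees 0…12.
[q^12] = 2·17 + 3·(-4) − 2·4 = 14.

14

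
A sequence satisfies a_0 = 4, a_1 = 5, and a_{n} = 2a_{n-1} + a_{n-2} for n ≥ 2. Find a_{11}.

38217

The ordinary generating function has denominator 1 - 2t - t^2.
Iterating the recurrence: a_0,…,a_{11} = 4, 5, 14, 33, 80, 193, 466, 1125, 2716, 6557, 15830, 38217.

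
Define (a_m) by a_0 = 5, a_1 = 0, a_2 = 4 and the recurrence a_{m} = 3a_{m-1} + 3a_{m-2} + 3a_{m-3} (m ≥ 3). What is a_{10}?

359316

The ordinary generating function has denominator 1 - 3q - 3q^2 - 3q^3.
Iterating the recurrence: a_0,…,a_{10} = 5, 0, 4, 27, 93, 372, 1476, 5823, 23013, 90936, 359316.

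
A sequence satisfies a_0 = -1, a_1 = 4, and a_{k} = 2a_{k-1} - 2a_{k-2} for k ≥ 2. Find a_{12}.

The ordinary generating function has denominator 1 - 2y + 2y^2.
Iterating the recurrence: a_0,…,a_{12} = -1, 4, 10, 12, 4, -16, -40, -48, -16, 64, 160, 192, 64.

64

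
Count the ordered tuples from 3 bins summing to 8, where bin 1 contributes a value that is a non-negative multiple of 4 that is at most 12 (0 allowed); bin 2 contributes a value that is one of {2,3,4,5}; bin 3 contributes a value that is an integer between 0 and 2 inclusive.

The generating function for the choices is (1 + q^4 + q^8 + q^12)·(q^2 + q^3 + q^4 + q^5)·(1 + q + q^2); the count is [q^8].
(1 + q^4 + q^8 + q^12) has coefficients 1,0,0,0,1,0,0,0,1 for degrees 0…8.
(q^2 + q^3 + q^4 + q^5) has coefficients 0,0,1,1,1,1,0,0,0 for degrees 0…8.
Finally multiplying by (1 + q + q^2), the product of all factors after the first has coefficients 0,0,1,2,3,3,2,1,0 for degrees 0…8.
[q^8] = 1·0 + 1·3 + 1·0 = 3.

3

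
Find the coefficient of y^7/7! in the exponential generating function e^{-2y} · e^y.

The EGF product rule gives c_7 = Σ_{k_1+k_2=7} C(7; k_1,k_2) · ∏ g_i(k_i), where e^{-2y} gives (-2)^k; e^y gives (1)^k.
g_1(k) for k = 0…7: 1, -2, 4, -8, 16, -32, 64, -128.
g_2(k) for k = 0…7: 1, 1, 1, 1, 1, 1, 1, 1.
c_7 = Σ_k C(7,k)·g_1(k)·g_2(7−k) = 1·1·1 + 7·(-2)·1 + 21·4·1 + 35·(-8)·1 + 35·16·1 + 21·(-32)·1 + 7·64·1 + 1·(-128)·1 = 1 − 14 + 84 − 280 + 560 − 672 + 448 − 128 = -1.

-1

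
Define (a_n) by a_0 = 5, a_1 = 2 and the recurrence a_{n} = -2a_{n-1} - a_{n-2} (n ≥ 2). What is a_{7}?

The ordinary generating function has denominator 1 + 2z + z^2.
Iterating the recurrence: a_0,…,a_{7} = 5, 2, -9, 16, -23, 30, -37, 44.

44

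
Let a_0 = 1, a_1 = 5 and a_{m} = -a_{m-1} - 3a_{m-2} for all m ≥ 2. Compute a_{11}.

1358

The ordinary generating function has denominator 1 + t + 3t^2.
Iterating the recurrence: a_0,…,a_{11} = 1, 5, -8, -7, 31, -10, -83, 113, 136, -475, 67, 1358.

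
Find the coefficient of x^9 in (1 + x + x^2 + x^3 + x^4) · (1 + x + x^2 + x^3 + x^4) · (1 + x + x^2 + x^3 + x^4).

(1 + x + x^2 + x^3 + x^4) has coefficients 1,1,1,1,1 for degrees 0…4.
(1 + x + x^2 + x^3 + x^4) has coefficients 1,1,1,1,1,0,0,0,0,0 for degrees 0…9.
Finally multiplying by (1 + x + x^2 + x^3 + x^4), the product of all factors after the first has coefficients 1,2,3,4,5,4,3,2,1,0 for degrees 0…9.
[x^9] = 1·0 + 1·1 + 1·2 + 1·3 + 1·4 = 10.

10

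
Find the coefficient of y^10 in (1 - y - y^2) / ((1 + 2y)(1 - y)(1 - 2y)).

683

Partial fractions give a closed form: a_n = (5/12)·(-2)^n + (1/3)·1^n + (1/4)·2^n.
At n = 10: a_10 = 683.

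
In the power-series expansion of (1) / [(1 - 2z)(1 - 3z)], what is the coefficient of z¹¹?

527345

Partial fractions give a closed form: a_n = (-2)·2^n + (3)·3^n.
At n = 11: a_11 = 527345.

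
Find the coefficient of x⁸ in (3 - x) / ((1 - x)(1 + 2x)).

Partial fractions give a closed form: a_n = (2/3)·1^n + (7/3)·(-2)^n.
At n = 8: a_8 = 598.

598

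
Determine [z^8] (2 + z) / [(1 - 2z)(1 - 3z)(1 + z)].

Partial fractions give a closed form: a_n = (-10/3)·2^n + (21/4)·3^n + (1/12)·(-1)^n.
At n = 8: a_8 = 33592.

33592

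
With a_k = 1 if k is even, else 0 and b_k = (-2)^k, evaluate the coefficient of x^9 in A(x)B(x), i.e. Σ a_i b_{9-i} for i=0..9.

-682

The convolution is the x^9 coefficient of A(x)B(x).
Σ = 1·(-512) + 0·256 + 1·(-128) + 0·64 + 1·(-32) + 0·16 + 1·(-8) + 0·4 + 1·(-2) + 0·1 = -682.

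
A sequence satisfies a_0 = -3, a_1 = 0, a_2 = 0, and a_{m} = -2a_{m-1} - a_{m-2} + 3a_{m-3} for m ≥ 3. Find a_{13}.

The ordinary generating function has denominator 1 + 2t + t^2 - 3t^3.
Iterating the recurrence: a_0,…,a_{13} = -3, 0, 0, -9, 18, -27, 9, 63, -216, 396, -387, -270, 2115, -5121.

-5121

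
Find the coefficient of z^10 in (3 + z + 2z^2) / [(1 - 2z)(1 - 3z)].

621664

The denominator gives the recurrence a_n = 5a_(n−1) − 6a_(n−2) for n ≥ 3; the numerator fixes a_0 = 3, a_1 = 16, a_2 = 64.
Iterating: 3, 16, 64, 224, 736, 2336, 7264, 22304, 67936, 205856, 621664, so a_10 = 621664.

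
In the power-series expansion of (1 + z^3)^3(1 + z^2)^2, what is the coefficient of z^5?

(1 + z^3)^3 has coefficients 1,0,0,3,0,0 for degrees 0…5.
(1 + z^2)^2 has coefficients 1,0,2,0,1,0 for degrees 0…5.
[z^5] = 1·0 + 3·2 = 6.

6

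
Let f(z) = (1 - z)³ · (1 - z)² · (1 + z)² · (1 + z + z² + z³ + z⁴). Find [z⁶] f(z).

(1 - z)³ has coefficients 1,-3,3,-1 for degrees 0…3.
(1 - z)² has coefficients 1,-2,1,0,0,0,0 for degrees 0…6.
Multiplying by (1 + z)² gives running coefficients 1,0,-2,0,1,0,0 for degrees 0…6.
Finally multiplying by (1 + z + z² + z³ + z⁴), the product of all factors after the first has coefficients 1,1,-1,-1,0,-1,-1 for degrees 0…6.
[z⁶] = 1·(-1) − 3·(-1) + 3·0 − 1·(-1) = 3.

3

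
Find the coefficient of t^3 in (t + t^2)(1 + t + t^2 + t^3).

2

(t + t^2) has coefficients 0,1,1 for degrees 0…2.
(1 + t + t^2 + t^3) has coefficients 1,1,1,1 for degrees 0…3.
[t^3] = 1·1 + 1·1 = 2.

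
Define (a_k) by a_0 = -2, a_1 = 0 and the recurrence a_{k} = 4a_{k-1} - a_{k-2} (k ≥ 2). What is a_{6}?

The ordinary generating function has denominator 1 - 4z + z^2.
Iterating the recurrence: a_0,…,a_{6} = -2, 0, 2, 8, 30, 112, 418.

418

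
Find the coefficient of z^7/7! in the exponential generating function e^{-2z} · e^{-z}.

The EGF product rule gives c_7 = Σ_{k_1+k_2=7} C(7; k_1,k_2) · ∏ g_i(k_i), where e^{-2z} gives (-2)^k; e^{-z} gives (-1)^k.
g_1(k) for k = 0…7: 1, -2, 4, -8, 16, -32, 64, -128.
g_2(k) for k = 0…7: 1, -1, 1, -1, 1, -1, 1, -1.
c_7 = Σ_k C(7,k)·g_1(k)·g_2(7−k) = 1·1·(-1) + 7·(-2)·1 + 21·4·(-1) + 35·(-8)·1 + 35·16·(-1) + 21·(-32)·1 + 7·64·(-1) + 1·(-128)·1 = −1 − 14 − 84 − 280 − 560 − 672 − 448 − 128 = -2187.

-2187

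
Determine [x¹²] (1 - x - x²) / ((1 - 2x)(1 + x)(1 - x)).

The denominator gives the recurrence a_n = 2a_(n−1) + a_(n−2) − 2a_(n−3) for n ≥ 3; the numerator fixes a_0 = 1, a_1 = 1, a_2 = 2.
Iterating: 1, 1, 2, 3, 6, 11, 22, 43, 86, 171, 342, 683, 1366, so a_12 = 1366.

1366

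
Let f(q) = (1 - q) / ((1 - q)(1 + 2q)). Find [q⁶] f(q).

Partial fractions give a closed form: a_n = (1)·(-2)^n.
At n = 6: a_6 = 64.

64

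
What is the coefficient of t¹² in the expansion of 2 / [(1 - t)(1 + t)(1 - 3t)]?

1195742

The denominator gives the recurrence a_n = 3a_(n−1) + a_(n−2) − 3a_(n−3) for n ≥ 3; the numerator fixes a_0 = 2, a_1 = 6, a_2 = 20.
Iterating: 2, 6, 20, 60, 182, 546, 1640, 4920, 14762, 44286, 132860, 398580, 1195742, so a_12 = 1195742.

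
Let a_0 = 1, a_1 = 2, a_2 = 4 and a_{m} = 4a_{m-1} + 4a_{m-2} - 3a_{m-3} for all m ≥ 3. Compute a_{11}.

The ordinary generating function has denominator 1 - 4x - 4x^2 + 3x^3.
Iterating the recurrence: a_0,…,a_{11} = 1, 2, 4, 21, 94, 448, 2105, 9930, 46796, 220589, 1039750, 4900968.

4900968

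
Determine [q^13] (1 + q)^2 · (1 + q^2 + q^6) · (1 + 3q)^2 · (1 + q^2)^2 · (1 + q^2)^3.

(1 + q)^2 has coefficients 1,2,1 for degrees 0…2.
(1 + q^2 + q^6) has coefficients 1,0,1,0,0,0,1,0,0,0,0,0,0,0 for degrees 0…13.
Multiplying by (1 + 3q)^2 gives running coefficients 1,6,10,6,9,0,1,6,9,0,0,0,0,0 for degrees 0…13.
Multiplying by (1 + q^2)^2 gives running coefficients 1,6,12,18,30,18,29,12,20,12,19,6,9,0 for degrees 0…13.
Finally multiplying by (1 + q^2)^3, the product of all factors after the first has coefficients 1,6,15,36,69,90,156,126,209,120,196,96,155,66 for degrees 0…13.
[q^13] = 1·66 + 2·155 + 1·96 = 472.

472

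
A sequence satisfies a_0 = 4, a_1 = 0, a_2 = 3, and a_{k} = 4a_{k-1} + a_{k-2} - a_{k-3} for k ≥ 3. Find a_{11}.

The ordinary generating function has denominator 1 - 4x - x^2 + x^3.
Iterating the recurrence: a_0,…,a_{11} = 4, 0, 3, 8, 35, 145, 607, 2538, 10614, 44387, 185624, 776269.

776269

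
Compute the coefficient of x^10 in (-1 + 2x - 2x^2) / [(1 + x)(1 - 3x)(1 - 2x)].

Partial fractions give a closed form: a_n = (-5/12)·(-1)^n + (-5/4)·3^n + (2/3)·2^n.
At n = 10: a_10 = -73129.

-73129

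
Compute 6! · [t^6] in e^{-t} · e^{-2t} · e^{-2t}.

The EGF product rule gives c_6 = Σ_{k_1+k_2+k_3=6} C(6; k_1,k_2,k_3) · ∏ g_i(k_i), where e^{-t} gives (-1)^k; e^{-2t} gives (-2)^k; e^{-2t} gives (-2)^k.
g_1(k) for k = 0…6: 1, -1, 1, -1, 1, -1, 1.
g_2(k) for k = 0…6: 1, -2, 4, -8, 16, -32, 64.
g_3(k) for k = 0…6: 1, -2, 4, -8, 16, -32, 64.
First combine the last two factors: h(k) = Σ_j C(k,j)·g_2(j)·g_3(k−j) for k = 0…6: 1, -4, 16, -64, 256, -1024, 4096.
c_6 = Σ_k C(6,k)·g_1(k)·h(6−k) = 1·1·4096 + 6·(-1)·(-1024) + 15·1·256 + 20·(-1)·(-64) + 15·1·16 + 6·(-1)·(-4) + 1·1·1 = 4096 + 6144 + 3840 + 1280 + 240 + 24 + 1 = 15625.

15625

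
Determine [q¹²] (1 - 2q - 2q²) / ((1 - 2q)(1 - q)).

The denominator gives the recurrence a_n = 3a_(n−1) − 2a_(n−2) for n ≥ 3; the numerator fixes a_0 = 1, a_1 = 1, a_2 = -1.
Iterating: 1, 1, -1, -5, -13, -29, -61, -125, -253, -509, -1021, -2045, -4093, so a_12 = -4093.

-4093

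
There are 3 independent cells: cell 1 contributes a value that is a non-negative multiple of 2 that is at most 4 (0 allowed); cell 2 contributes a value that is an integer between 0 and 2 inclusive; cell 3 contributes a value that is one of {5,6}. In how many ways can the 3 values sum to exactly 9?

3

The generating function for the choices is (1 + q^2 + q^4)·(1 + q + q^2)·(q^5 + q^6); the count is [q^9].
(1 + q^2 + q^4) has coefficients 1,0,1,0,1 for degrees 0…4.
(1 + q + q^2) has coefficients 1,1,1,0,0,0,0,0,0,0 for degrees 0…9.
Finally multiplying by (q^5 + q^6), the product of all factors after the first has coefficients 0,0,0,0,0,1,2,2,1,0 for degrees 0…9.
[q^9] = 1·0 + 1·2 + 1·1 = 3.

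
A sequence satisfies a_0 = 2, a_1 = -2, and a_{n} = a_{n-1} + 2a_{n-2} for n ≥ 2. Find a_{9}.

The ordinary generating function has denominator 1 - t - 2t^2.
Iterating the recurrence: a_0,…,a_{9} = 2, -2, 2, -2, 2, -2, 2, -2, 2, -2.

-2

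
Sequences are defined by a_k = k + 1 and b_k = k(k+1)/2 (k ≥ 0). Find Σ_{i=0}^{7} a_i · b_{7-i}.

The convolution is the x^7 coefficient of A(x)B(x).
Σ = 1·28 + 2·21 + 3·15 + 4·10 + 5·6 + 6·3 + 7·1 + 8·0 = 210.

210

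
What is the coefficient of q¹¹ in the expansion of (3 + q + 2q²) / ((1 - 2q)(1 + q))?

The denominator gives the recurrence a_n = a_(n−1) + 2a_(n−2) for n ≥ 3; the numerator fixes a_0 = 3, a_1 = 4, a_2 = 12.
Iterating: 3, 4, 12, 20, 44, 84, 172, 340, 684, 1364, 2732, 5460, so a_11 = 5460.

5460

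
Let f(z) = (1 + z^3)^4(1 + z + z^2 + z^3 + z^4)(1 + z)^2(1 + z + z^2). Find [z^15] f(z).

43

(1 + z^3)^4 has coefficients 1,0,0,4,0,0,6,0,0,4,0,0,1 for degrees 0…12.
(1 + z + z^2 + z^3 + z^4) has coefficients 1,1,1,1,1,0,0,0,0,0,0,0,0,0,0,0 for degrees 0…15.
Multiplying by (1 + z)^2 gives running coefficients 1,3,4,4,4,3,1,0,0,0,0,0,0,0,0,0 for degrees 0…15.
Finally multiplying by (1 + z + z^2), the product of all factors after the first has coefficients 1,4,8,11,12,11,8,4,1,0,0,0,0,0,0,0 for degrees 0…15.
[z^15] = 1·0 + 4·0 + 6·0 + 4·8 + 1·11 = 43.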